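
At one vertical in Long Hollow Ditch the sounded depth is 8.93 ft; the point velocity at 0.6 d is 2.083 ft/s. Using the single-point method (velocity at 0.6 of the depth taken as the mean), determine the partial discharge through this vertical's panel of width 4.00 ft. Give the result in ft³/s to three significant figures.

74.4 ft³/s

v̄ = v₀.₆ = 2.083 ft/s
q = v̄ × d × w = 2.083 × 8.93 × 4.00 = 74.40 ft³/s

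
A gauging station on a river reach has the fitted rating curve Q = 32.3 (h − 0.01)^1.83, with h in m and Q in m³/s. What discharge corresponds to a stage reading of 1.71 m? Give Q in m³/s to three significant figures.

Q = 32.3 × (1.71 − 0.01)^1.83 = 32.3 × 1.7^1.83 = 85.30 m³/s

85.3 m³/s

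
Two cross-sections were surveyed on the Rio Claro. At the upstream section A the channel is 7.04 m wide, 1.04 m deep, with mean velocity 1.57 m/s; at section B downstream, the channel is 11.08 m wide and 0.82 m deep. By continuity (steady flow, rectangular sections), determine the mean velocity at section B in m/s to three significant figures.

Q = A₁V₁ = (7.04×1.04) × 1.57 = 11.49 m³/s
A₂ = 11.08 × 0.82 = 9.086 m²
V₂ = Q/A₂ = 11.49/9.086 = 1.265 m/s

1.27 m/s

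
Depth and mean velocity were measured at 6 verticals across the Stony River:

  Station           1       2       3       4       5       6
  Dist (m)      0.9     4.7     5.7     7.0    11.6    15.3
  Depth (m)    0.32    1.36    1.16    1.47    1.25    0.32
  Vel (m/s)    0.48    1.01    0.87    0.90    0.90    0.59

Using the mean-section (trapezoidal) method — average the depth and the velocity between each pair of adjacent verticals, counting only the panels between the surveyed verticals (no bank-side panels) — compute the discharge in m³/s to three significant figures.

12.9 m³/s

Panel 1-2: Δb = 3.8 m, d̄ = (0.32+1.36)/2 = 0.84, v̄ = (0.48+1.01)/2 = 0.745 → q = 3.8×0.84×0.745 = 2.378 m³/s
Panel 2-3: Δb = 1 m, d̄ = (1.36+1.16)/2 = 1.26, v̄ = (1.01+0.87)/2 = 0.94 → q = 1×1.26×0.94 = 1.184 m³/s
Panel 3-4: Δb = 1.3 m, d̄ = (1.16+1.47)/2 = 1.315, v̄ = (0.87+0.90)/2 = 0.885 → q = 1.3×1.315×0.885 = 1.513 m³/s
Panel 4-5: Δb = 4.6 m, d̄ = (1.47+1.25)/2 = 1.36, v̄ = (0.90+0.90)/2 = 0.9 → q = 4.6×1.36×0.9 = 5.630 m³/s
Panel 5-6: Δb = 3.7 m, d̄ = (1.25+0.32)/2 = 0.785, v̄ = (0.90+0.59)/2 = 0.745 → q = 3.7×0.785×0.745 = 2.164 m³/s
Q = Σ q = 12.87 m³/s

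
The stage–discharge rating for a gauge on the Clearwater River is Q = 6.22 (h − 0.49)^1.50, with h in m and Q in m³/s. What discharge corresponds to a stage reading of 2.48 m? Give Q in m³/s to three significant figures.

Q = 6.22 × (2.48 − 0.49)^1.50 = 6.22 × 1.99^1.50 = 17.46 m³/s

17.5 m³/s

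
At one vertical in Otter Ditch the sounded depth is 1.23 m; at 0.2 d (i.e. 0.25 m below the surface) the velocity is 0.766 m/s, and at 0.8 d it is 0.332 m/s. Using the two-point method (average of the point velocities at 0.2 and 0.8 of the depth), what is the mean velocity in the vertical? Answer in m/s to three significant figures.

0.549 m/s

v̄ = (0.766 + 0.332) / 2 = 0.5490 m/s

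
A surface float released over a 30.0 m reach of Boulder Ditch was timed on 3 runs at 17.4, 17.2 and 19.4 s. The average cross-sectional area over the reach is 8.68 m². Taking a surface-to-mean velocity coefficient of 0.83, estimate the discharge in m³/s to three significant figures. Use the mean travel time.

12.0 m³/s

t̄ = (17.4 + 17.2 + 19.4) / 3 = 18 s
v_surface = L / t̄ = 30.0 / 18 = 1.667 m/s
v_mean = 0.83 × 1.667 = 1.383 m/s
Q = A × v_mean = 8.68 × 1.383 = 12.01 m³/s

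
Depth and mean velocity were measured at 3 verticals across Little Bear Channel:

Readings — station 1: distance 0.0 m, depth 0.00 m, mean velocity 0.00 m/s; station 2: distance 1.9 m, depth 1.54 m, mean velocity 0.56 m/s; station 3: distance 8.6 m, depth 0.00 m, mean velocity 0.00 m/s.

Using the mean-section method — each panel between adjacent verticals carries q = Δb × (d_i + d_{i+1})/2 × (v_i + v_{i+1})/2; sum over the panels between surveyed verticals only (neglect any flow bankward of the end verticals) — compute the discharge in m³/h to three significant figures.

6670 m³/h

Panel 1-2: Δb = 1.9 m, d̄ = (0.00+1.54)/2 = 0.77, v̄ = (0.00+0.56)/2 = 0.28 → q = 1.9×0.77×0.28 = 0.4096 m³/s
Panel 2-3: Δb = 6.7 m, d̄ = (1.54+0.00)/2 = 0.77, v̄ = (0.56+0.00)/2 = 0.28 → q = 6.7×0.77×0.28 = 1.445 m³/s
Q = Σ q = 1.854 m³/s
= 1.854 × 3600 = 6675 m³/h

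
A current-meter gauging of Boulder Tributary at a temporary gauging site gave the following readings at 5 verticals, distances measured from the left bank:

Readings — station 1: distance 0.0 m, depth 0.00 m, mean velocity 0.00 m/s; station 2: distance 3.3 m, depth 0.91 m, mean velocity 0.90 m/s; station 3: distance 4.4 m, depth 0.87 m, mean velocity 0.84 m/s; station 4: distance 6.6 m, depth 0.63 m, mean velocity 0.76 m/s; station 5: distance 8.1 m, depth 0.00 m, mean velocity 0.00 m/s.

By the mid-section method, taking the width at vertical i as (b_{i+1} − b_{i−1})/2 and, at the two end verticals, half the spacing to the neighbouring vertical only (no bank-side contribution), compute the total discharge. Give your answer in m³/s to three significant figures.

w_2 = (4.4 − 0.0)/2 = 2.2 m; q_2 = 0.90 × 0.91 × 2.2 = 1.802 m³/s
w_3 = (6.6 − 3.3)/2 = 1.65 m; q_3 = 0.84 × 0.87 × 1.65 = 1.206 m³/s
w_4 = (8.1 − 4.4)/2 = 1.85 m; q_4 = 0.76 × 0.63 × 1.85 = 0.8858 m³/s
Stations 1, 5 contribute zero (depth or velocity is 0).
Q = Σ qᵢ = 3.893 m³/s

3.89 m³/s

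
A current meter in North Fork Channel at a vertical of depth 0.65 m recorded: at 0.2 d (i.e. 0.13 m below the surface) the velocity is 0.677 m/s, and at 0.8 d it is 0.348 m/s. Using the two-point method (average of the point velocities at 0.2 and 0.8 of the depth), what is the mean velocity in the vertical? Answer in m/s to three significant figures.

0.513 m/s

v̄ = (0.677 + 0.348) / 2 = 0.5125 m/s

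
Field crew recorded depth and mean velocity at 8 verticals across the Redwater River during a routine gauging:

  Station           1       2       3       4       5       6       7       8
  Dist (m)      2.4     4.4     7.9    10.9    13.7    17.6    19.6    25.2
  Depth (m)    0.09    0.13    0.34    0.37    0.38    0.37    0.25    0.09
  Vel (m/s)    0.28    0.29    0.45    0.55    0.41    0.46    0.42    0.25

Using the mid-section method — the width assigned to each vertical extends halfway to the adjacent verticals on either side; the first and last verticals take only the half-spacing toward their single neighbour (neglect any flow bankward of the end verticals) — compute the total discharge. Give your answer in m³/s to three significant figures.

2.70 m³/s

w_1 = (4.4 − 2.4)/2 = 1 m; q_1 = 0.28 × 0.09 × 1 = 0.02520 m³/s
w_2 = (7.9 − 2.4)/2 = 2.75 m; q_2 = 0.29 × 0.13 × 2.75 = 0.1037 m³/s
w_3 = (10.9 − 4.4)/2 = 3.25 m; q_3 = 0.45 × 0.34 × 3.25 = 0.4973 m³/s
w_4 = (13.7 − 7.9)/2 = 2.9 m; q_4 = 0.55 × 0.37 × 2.9 = 0.5902 m³/s
w_5 = (17.6 − 10.9)/2 = 3.35 m; q_5 = 0.41 × 0.38 × 3.35 = 0.5219 m³/s
w_6 = (19.6 − 13.7)/2 = 2.95 m; q_6 = 0.46 × 0.37 × 2.95 = 0.5021 m³/s
w_7 = (25.2 − 17.6)/2 = 3.8 m; q_7 = 0.42 × 0.25 × 3.8 = 0.3990 m³/s
w_8 = (25.2 − 19.6)/2 = 2.8 m; q_8 = 0.25 × 0.09 × 2.8 = 0.06300 m³/s
Q = Σ qᵢ = 2.702 m³/s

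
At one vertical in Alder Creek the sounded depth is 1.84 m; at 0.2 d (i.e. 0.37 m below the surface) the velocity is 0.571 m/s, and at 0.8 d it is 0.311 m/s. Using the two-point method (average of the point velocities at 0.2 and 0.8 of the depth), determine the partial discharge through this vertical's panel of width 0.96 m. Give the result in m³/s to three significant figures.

v̄ = (0.571 + 0.311) / 2 = 0.4410 m/s
q = v̄ × d × w = 0.4410 × 1.84 × 0.96 = 0.7790 m³/s

0.779 m³/s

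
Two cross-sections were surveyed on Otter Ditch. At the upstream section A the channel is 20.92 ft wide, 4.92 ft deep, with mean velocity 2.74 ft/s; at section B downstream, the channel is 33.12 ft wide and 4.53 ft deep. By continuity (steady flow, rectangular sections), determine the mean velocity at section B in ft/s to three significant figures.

Q = A₁V₁ = (20.92×4.92) × 2.74 = 282.0 ft³/s
A₂ = 33.12 × 4.53 = 150.0 ft²
V₂ = Q/A₂ = 282.0/150.0 = 1.880 ft/s

1.88 ft/s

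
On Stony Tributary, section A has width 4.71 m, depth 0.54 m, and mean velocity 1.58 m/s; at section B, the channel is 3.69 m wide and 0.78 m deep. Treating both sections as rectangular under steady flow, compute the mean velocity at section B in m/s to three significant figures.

Q = A₁V₁ = (4.71×0.54) × 1.58 = 4.019 m³/s
A₂ = 3.69 × 0.78 = 2.878 m²
V₂ = Q/A₂ = 4.019/2.878 = 1.396 m/s

1.40 m/s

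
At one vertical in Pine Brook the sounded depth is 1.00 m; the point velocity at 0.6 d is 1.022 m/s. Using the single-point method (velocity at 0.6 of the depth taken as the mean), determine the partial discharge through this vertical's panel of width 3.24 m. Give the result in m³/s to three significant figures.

3.31 m³/s

v̄ = v₀.₆ = 1.022 m/s
q = v̄ × d × w = 1.022 × 1.00 × 3.24 = 3.311 m³/s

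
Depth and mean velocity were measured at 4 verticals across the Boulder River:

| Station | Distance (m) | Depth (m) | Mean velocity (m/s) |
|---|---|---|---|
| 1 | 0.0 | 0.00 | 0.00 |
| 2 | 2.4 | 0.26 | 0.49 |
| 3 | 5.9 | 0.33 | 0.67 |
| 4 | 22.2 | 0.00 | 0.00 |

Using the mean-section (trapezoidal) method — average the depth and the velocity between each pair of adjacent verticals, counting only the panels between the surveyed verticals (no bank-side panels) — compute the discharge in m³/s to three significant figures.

Panel 1-2: Δb = 2.4 m, d̄ = (0.00+0.26)/2 = 0.13, v̄ = (0.00+0.49)/2 = 0.245 → q = 2.4×0.13×0.245 = 0.07644 m³/s
Panel 2-3: Δb = 3.5 m, d̄ = (0.26+0.33)/2 = 0.295, v̄ = (0.49+0.67)/2 = 0.58 → q = 3.5×0.295×0.58 = 0.5989 m³/s
Panel 3-4: Δb = 16.3 m, d̄ = (0.33+0.00)/2 = 0.165, v̄ = (0.67+0.00)/2 = 0.335 → q = 16.3×0.165×0.335 = 0.9010 m³/s
Q = Σ q = 1.576 m³/s

1.58 m³/s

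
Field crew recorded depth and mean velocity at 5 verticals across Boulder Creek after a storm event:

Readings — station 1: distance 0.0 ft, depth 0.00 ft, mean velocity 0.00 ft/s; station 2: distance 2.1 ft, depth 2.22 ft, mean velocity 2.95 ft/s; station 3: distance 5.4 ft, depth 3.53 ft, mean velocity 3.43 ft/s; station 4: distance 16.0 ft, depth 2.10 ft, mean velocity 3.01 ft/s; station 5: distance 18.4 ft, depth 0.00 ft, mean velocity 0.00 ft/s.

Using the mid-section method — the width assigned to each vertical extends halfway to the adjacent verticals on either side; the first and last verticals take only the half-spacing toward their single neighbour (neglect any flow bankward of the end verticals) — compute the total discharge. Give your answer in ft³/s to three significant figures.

w_2 = (5.4 − 0.0)/2 = 2.7 ft; q_2 = 2.95 × 2.22 × 2.7 = 17.68 ft³/s
w_3 = (16.0 − 2.1)/2 = 6.95 ft; q_3 = 3.43 × 3.53 × 6.95 = 84.15 ft³/s
w_4 = (18.4 − 5.4)/2 = 6.5 ft; q_4 = 3.01 × 2.10 × 6.5 = 41.09 ft³/s
Stations 1, 5 contribute zero (depth or velocity is 0).
Q = Σ qᵢ = 142.9 ft³/s

143 ft³/s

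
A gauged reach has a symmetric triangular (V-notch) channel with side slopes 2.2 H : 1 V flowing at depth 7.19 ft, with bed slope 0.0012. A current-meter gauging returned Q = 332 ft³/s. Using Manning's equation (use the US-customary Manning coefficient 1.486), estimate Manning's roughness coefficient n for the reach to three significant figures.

A = z·y² = 2.2×7.19² = 113.7 ft²
P = 2y√(1+z²) = 2×7.19×√(1+2.2²) = 34.75 ft
R = A/P = 113.7/34.75 = 3.273 ft
n = (1.486/Q)·A·R^(2/3)·S^(1/2) = (1.486/332) × 113.7 × 2.204 × 0.03464 = 0.03887

0.0389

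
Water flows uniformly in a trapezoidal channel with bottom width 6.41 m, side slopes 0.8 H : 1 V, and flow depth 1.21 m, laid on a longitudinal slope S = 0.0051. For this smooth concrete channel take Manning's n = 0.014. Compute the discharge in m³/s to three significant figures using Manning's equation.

A = (b + z·y)·y = (6.41 + 0.8×1.21)×1.21 = 8.927 m²
P = b + 2y√(1+z²) = 6.41 + 2×1.21×√(1+0.8²) = 9.509 m
R = A/P = 8.927/9.509 = 0.9388 m
Q = (1/n)·A·R^(2/3)·S^(1/2) = (1/0.014) × 8.927 × 0.9388^(2/3) × 0.0051^(1/2) = 43.66 m³/s

43.7 m³/s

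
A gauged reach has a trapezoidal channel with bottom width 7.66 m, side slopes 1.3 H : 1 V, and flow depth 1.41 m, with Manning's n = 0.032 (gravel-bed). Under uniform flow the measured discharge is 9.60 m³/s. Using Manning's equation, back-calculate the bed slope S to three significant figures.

0.000470

A = (b + z·y)·y = (7.66 + 1.3×1.41)×1.41 = 13.39 m²
P = b + 2y√(1+z²) = 7.66 + 2×1.41×√(1+1.3²) = 12.29 m
R = A/P = 13.39/12.29 = 1.090 m
S = (Q·n / (1·A·R^(2/3)))² = (9.60×0.032 / (1×13.39×1.059))² = 0.0004698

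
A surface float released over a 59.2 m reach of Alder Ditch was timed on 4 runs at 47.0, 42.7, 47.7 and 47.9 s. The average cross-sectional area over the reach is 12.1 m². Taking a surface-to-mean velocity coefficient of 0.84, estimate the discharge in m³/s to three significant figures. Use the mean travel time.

13.0 m³/s

t̄ = (47.0 + 42.7 + 47.7 + 47.9) / 4 = 46.325 s
v_surface = L / t̄ = 59.2 / 46.325 = 1.278 m/s
v_mean = 0.84 × 1.278 = 1.073 m/s
Q = A × v_mean = 12.1 × 1.073 = 12.99 m³/s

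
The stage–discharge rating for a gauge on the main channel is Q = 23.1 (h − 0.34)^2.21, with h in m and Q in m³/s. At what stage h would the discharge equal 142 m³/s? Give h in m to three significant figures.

h − h₀ = (Q/C)^(1/b) = (142/23.1)^(1/2.21) = 2.274 m
h = 0.34 + 2.274 = 2.614 m

2.61 m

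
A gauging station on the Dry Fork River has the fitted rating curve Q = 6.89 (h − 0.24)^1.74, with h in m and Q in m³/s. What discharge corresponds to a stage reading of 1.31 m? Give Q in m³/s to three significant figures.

Q = 6.89 × (1.31 − 0.24)^1.74 = 6.89 × 1.07^1.74 = 7.751 m³/s

7.75 m³/s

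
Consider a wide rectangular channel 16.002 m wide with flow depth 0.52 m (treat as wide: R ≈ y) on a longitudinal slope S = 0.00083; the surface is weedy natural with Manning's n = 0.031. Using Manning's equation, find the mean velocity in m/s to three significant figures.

0.601 m/s

A = b·y = 16.002 × 0.52 = 8.321 m²
Wide channel: R ≈ y = 0.52 m
Q = (1/n)·A·R^(2/3)·S^(1/2) = (1/0.031) × 8.321 × 0.5200^(2/3) × 0.00083^(1/2) = 5.001 m³/s
V = Q/A = 5.001/8.321 = 0.6010 m/s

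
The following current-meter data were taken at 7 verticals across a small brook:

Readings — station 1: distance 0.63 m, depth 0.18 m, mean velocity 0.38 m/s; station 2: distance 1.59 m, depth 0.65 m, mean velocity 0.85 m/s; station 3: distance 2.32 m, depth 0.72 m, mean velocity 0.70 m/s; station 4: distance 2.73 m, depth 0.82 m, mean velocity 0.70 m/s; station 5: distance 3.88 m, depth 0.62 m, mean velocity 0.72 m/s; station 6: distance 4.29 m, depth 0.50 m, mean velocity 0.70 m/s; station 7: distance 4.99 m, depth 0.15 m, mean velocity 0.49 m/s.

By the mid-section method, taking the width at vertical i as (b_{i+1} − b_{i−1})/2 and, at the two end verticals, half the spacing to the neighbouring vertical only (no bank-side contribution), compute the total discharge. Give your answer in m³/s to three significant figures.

1.80 m³/s

w_1 = (1.59 − 0.63)/2 = 0.48 m; q_1 = 0.38 × 0.18 × 0.48 = 0.03283 m³/s
w_2 = (2.32 − 0.63)/2 = 0.845 m; q_2 = 0.85 × 0.65 × 0.845 = 0.4669 m³/s
w_3 = (2.73 − 1.59)/2 = 0.57 m; q_3 = 0.70 × 0.72 × 0.57 = 0.2873 m³/s
w_4 = (3.88 − 2.32)/2 = 0.78 m; q_4 = 0.70 × 0.82 × 0.78 = 0.4477 m³/s
w_5 = (4.29 − 2.73)/2 = 0.78 m; q_5 = 0.72 × 0.62 × 0.78 = 0.3482 m³/s
w_6 = (4.99 − 3.88)/2 = 0.555 m; q_6 = 0.70 × 0.50 × 0.555 = 0.1943 m³/s
w_7 = (4.99 − 4.29)/2 = 0.35 m; q_7 = 0.49 × 0.15 × 0.35 = 0.02573 m³/s
Q = Σ qᵢ = 1.803 m³/s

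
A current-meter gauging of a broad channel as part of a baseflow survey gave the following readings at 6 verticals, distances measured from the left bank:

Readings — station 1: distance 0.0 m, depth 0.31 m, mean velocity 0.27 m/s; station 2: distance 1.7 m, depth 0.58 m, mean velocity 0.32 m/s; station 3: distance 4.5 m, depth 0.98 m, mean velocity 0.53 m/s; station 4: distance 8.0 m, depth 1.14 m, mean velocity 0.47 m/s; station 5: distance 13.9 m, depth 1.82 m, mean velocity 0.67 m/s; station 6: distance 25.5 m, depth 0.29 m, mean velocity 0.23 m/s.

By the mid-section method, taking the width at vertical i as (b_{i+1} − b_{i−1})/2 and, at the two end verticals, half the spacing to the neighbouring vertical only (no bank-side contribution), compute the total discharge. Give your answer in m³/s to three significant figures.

w_1 = (1.7 − 0.0)/2 = 0.85 m; q_1 = 0.27 × 0.31 × 0.85 = 0.07115 m³/s
w_2 = (4.5 − 0.0)/2 = 2.25 m; q_2 = 0.32 × 0.58 × 2.25 = 0.4176 m³/s
w_3 = (8.0 − 1.7)/2 = 3.15 m; q_3 = 0.53 × 0.98 × 3.15 = 1.636 m³/s
w_4 = (13.9 − 4.5)/2 = 4.7 m; q_4 = 0.47 × 1.14 × 4.7 = 2.518 m³/s
w_5 = (25.5 − 8.0)/2 = 8.75 m; q_5 = 0.67 × 1.82 × 8.75 = 10.67 m³/s
w_6 = (25.5 − 13.9)/2 = 5.8 m; q_6 = 0.23 × 0.29 × 5.8 = 0.3869 m³/s
Q = Σ qᵢ = 15.70 m³/s

15.7 m³/s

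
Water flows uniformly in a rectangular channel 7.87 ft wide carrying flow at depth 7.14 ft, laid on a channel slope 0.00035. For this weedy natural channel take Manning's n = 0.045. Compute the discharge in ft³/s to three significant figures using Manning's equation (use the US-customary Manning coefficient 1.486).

A = b·y = 7.87 × 7.14 = 56.19 ft²
P = b + 2y = 7.87 + 2×7.14 = 22.15 ft
R = A/P = 56.19/22.15 = 2.537 ft
Q = (1.486/n)·A·R^(2/3)·S^(1/2) = (1.486/0.045) × 56.19 × 2.537^(2/3) × 0.00035^(1/2) = 64.57 ft³/s

64.6 ft³/s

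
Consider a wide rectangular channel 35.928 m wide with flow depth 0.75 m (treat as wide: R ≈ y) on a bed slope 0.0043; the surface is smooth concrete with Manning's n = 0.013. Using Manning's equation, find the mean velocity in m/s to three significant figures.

A = b·y = 35.928 × 0.75 = 26.95 m²
Wide channel: R ≈ y = 0.75 m
Q = (1/n)·A·R^(2/3)·S^(1/2) = (1/0.013) × 26.95 × 0.7500^(2/3) × 0.0043^(1/2) = 112.2 m³/s
V = Q/A = 112.2/26.95 = 4.164 m/s

4.16 m/s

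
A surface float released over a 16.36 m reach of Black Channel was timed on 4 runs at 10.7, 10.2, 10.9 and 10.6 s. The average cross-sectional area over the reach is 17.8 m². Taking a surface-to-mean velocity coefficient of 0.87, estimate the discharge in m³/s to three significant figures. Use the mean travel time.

t̄ = (10.7 + 10.2 + 10.9 + 10.6) / 4 = 10.6 s
v_surface = L / t̄ = 16.36 / 10.6 = 1.543 m/s
v_mean = 0.87 × 1.543 = 1.343 m/s
Q = A × v_mean = 17.8 × 1.343 = 23.90 m³/s

23.9 m³/s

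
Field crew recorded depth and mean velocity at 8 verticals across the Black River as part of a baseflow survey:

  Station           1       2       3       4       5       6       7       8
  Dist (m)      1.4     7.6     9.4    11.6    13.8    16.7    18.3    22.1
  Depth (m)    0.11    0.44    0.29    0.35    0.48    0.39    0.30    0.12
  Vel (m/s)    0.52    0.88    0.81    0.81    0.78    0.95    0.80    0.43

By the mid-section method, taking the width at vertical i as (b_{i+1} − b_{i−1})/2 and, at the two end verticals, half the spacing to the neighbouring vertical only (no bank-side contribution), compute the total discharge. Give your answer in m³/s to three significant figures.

w_1 = (7.6 − 1.4)/2 = 3.1 m; q_1 = 0.52 × 0.11 × 3.1 = 0.1773 m³/s
w_2 = (9.4 − 1.4)/2 = 4 m; q_2 = 0.88 × 0.44 × 4 = 1.549 m³/s
w_3 = (11.6 − 7.6)/2 = 2 m; q_3 = 0.81 × 0.29 × 2 = 0.4698 m³/s
w_4 = (13.8 − 9.4)/2 = 2.2 m; q_4 = 0.81 × 0.35 × 2.2 = 0.6237 m³/s
w_5 = (16.7 − 11.6)/2 = 2.55 m; q_5 = 0.78 × 0.48 × 2.55 = 0.9547 m³/s
w_6 = (18.3 − 13.8)/2 = 2.25 m; q_6 = 0.95 × 0.39 × 2.25 = 0.8336 m³/s
w_7 = (22.1 − 16.7)/2 = 2.7 m; q_7 = 0.80 × 0.30 × 2.7 = 0.6480 m³/s
w_8 = (22.1 − 18.3)/2 = 1.9 m; q_8 = 0.43 × 0.12 × 1.9 = 0.09804 m³/s
Q = Σ qᵢ = 5.354 m³/s

5.35 m³/s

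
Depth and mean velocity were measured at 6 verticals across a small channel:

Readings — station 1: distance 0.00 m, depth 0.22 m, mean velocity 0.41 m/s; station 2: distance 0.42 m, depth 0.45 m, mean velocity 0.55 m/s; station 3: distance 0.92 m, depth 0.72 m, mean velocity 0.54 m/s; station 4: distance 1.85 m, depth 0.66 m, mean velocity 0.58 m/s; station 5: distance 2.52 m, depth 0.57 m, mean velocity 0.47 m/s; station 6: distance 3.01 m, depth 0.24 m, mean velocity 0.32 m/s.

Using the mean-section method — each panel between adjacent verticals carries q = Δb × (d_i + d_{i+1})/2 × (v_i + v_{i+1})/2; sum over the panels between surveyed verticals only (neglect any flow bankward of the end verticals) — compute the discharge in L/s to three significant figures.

Panel 1-2: Δb = 0.42 m, d̄ = (0.22+0.45)/2 = 0.335, v̄ = (0.41+0.55)/2 = 0.48 → q = 0.42×0.335×0.48 = 0.06754 m³/s
Panel 2-3: Δb = 0.5 m, d̄ = (0.45+0.72)/2 = 0.585, v̄ = (0.55+0.54)/2 = 0.545 → q = 0.5×0.585×0.545 = 0.1594 m³/s
Panel 3-4: Δb = 0.93 m, d̄ = (0.72+0.66)/2 = 0.69, v̄ = (0.54+0.58)/2 = 0.56 → q = 0.93×0.69×0.56 = 0.3594 m³/s
Panel 4-5: Δb = 0.67 m, d̄ = (0.66+0.57)/2 = 0.615, v̄ = (0.58+0.47)/2 = 0.525 → q = 0.67×0.615×0.525 = 0.2163 m³/s
Panel 5-6: Δb = 0.49 m, d̄ = (0.57+0.24)/2 = 0.405, v̄ = (0.47+0.32)/2 = 0.395 → q = 0.49×0.405×0.395 = 0.07839 m³/s
Q = Σ q = 0.8810 m³/s
= 0.8810 × 1000 = 881.0 L/s

881 L/s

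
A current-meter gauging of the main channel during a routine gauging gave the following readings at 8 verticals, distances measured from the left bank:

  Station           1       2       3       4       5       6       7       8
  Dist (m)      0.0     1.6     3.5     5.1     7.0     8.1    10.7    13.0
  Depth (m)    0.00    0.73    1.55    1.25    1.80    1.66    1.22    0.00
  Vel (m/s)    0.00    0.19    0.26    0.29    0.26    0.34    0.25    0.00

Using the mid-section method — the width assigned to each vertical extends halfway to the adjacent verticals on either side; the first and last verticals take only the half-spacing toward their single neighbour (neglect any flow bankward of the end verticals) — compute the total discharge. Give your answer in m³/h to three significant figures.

w_2 = (3.5 − 0.0)/2 = 1.75 m; q_2 = 0.19 × 0.73 × 1.75 = 0.2427 m³/s
w_3 = (5.1 − 1.6)/2 = 1.75 m; q_3 = 0.26 × 1.55 × 1.75 = 0.7053 m³/s
w_4 = (7.0 − 3.5)/2 = 1.75 m; q_4 = 0.29 × 1.25 × 1.75 = 0.6344 m³/s
w_5 = (8.1 − 5.1)/2 = 1.5 m; q_5 = 0.26 × 1.80 × 1.5 = 0.7020 m³/s
w_6 = (10.7 − 7.0)/2 = 1.85 m; q_6 = 0.34 × 1.66 × 1.85 = 1.044 m³/s
w_7 = (13.0 − 8.1)/2 = 2.45 m; q_7 = 0.25 × 1.22 × 2.45 = 0.7473 m³/s
Stations 1, 8 contribute zero (depth or velocity is 0).
Q = Σ qᵢ = 4.076 m³/s
= 4.076 × 3600 = 14670 m³/h

14700 m³/h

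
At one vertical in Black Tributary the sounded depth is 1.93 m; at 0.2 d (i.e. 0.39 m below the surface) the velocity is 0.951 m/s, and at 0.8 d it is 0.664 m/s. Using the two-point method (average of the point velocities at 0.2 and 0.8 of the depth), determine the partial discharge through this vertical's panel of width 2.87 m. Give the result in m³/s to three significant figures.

v̄ = (0.951 + 0.664) / 2 = 0.8075 m/s
q = v̄ × d × w = 0.8075 × 1.93 × 2.87 = 4.473 m³/s

4.47 m³/s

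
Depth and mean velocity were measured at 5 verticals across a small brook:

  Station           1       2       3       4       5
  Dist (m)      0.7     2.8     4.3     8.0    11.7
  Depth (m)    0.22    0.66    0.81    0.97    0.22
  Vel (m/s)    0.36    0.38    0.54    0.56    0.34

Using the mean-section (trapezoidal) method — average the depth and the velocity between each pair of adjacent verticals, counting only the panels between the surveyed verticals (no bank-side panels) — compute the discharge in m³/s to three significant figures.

Panel 1-2: Δb = 2.1 m, d̄ = (0.22+0.66)/2 = 0.44, v̄ = (0.36+0.38)/2 = 0.37 → q = 2.1×0.44×0.37 = 0.3419 m³/s
Panel 2-3: Δb = 1.5 m, d̄ = (0.66+0.81)/2 = 0.735, v̄ = (0.38+0.54)/2 = 0.46 → q = 1.5×0.735×0.46 = 0.5072 m³/s
Panel 3-4: Δb = 3.7 m, d̄ = (0.81+0.97)/2 = 0.89, v̄ = (0.54+0.56)/2 = 0.55 → q = 3.7×0.89×0.55 = 1.811 m³/s
Panel 4-5: Δb = 3.7 m, d̄ = (0.97+0.22)/2 = 0.595, v̄ = (0.56+0.34)/2 = 0.45 → q = 3.7×0.595×0.45 = 0.9907 m³/s
Q = Σ q = 3.651 m³/s

3.65 m³/s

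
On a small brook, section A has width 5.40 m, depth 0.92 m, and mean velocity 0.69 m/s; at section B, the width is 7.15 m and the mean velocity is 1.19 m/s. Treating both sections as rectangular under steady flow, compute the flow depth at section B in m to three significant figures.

0.403 m

Q = A₁V₁ = (5.40×0.92) × 0.69 = 3.428 m³/s
d₂ = Q/(b₂ V₂) = 3.428/(7.15×1.19) = 0.4029 m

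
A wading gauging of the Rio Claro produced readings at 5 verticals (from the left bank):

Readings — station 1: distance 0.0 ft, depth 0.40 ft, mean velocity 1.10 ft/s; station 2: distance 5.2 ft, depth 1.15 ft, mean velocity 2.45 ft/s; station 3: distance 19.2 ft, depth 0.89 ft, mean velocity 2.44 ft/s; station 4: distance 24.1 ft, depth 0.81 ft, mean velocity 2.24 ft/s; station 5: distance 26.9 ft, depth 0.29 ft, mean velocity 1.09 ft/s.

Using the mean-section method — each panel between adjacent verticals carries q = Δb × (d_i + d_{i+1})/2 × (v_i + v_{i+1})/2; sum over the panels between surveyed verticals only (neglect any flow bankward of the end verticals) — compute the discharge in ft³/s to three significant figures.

54.4 ft³/s

Panel 1-2: Δb = 5.2 ft, d̄ = (0.40+1.15)/2 = 0.775, v̄ = (1.10+2.45)/2 = 1.775 → q = 5.2×0.775×1.775 = 7.153 ft³/s
Panel 2-3: Δb = 14 ft, d̄ = (1.15+0.89)/2 = 1.02, v̄ = (2.45+2.44)/2 = 2.445 → q = 14×1.02×2.445 = 34.91 ft³/s
Panel 3-4: Δb = 4.9 ft, d̄ = (0.89+0.81)/2 = 0.85, v̄ = (2.44+2.24)/2 = 2.34 → q = 4.9×0.85×2.34 = 9.746 ft³/s
Panel 4-5: Δb = 2.8 ft, d̄ = (0.81+0.29)/2 = 0.55, v̄ = (2.24+1.09)/2 = 1.665 → q = 2.8×0.55×1.665 = 2.564 ft³/s
Q = Σ q = 54.38 ft³/s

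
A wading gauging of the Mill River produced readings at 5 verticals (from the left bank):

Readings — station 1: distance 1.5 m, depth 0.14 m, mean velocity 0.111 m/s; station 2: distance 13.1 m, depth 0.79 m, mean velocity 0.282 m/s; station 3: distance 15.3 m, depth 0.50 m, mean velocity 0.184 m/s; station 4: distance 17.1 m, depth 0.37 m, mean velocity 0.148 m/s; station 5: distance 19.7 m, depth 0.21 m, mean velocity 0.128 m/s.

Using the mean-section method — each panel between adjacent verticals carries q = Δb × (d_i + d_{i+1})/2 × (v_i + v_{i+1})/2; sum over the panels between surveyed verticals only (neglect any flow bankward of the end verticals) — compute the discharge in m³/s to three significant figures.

Panel 1-2: Δb = 11.6 m, d̄ = (0.14+0.79)/2 = 0.465, v̄ = (0.111+0.282)/2 = 0.1965 → q = 11.6×0.465×0.1965 = 1.060 m³/s
Panel 2-3: Δb = 2.2 m, d̄ = (0.79+0.50)/2 = 0.645, v̄ = (0.282+0.184)/2 = 0.233 → q = 2.2×0.645×0.233 = 0.3306 m³/s
Panel 3-4: Δb = 1.8 m, d̄ = (0.50+0.37)/2 = 0.435, v̄ = (0.184+0.148)/2 = 0.166 → q = 1.8×0.435×0.166 = 0.1300 m³/s
Panel 4-5: Δb = 2.6 m, d̄ = (0.37+0.21)/2 = 0.29, v̄ = (0.148+0.128)/2 = 0.138 → q = 2.6×0.29×0.138 = 0.1041 m³/s
Q = Σ q = 1.625 m³/s

1.62 m³/s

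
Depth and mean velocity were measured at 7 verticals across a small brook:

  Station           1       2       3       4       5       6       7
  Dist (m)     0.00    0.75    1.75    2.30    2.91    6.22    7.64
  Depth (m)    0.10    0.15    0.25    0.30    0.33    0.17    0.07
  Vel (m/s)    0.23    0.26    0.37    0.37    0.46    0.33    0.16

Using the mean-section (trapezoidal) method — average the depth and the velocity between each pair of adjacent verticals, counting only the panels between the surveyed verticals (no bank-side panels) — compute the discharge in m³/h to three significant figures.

Panel 1-2: Δb = 0.75 m, d̄ = (0.10+0.15)/2 = 0.125, v̄ = (0.23+0.26)/2 = 0.245 → q = 0.75×0.125×0.245 = 0.02297 m³/s
Panel 2-3: Δb = 1 m, d̄ = (0.15+0.25)/2 = 0.2, v̄ = (0.26+0.37)/2 = 0.315 → q = 1×0.2×0.315 = 0.06300 m³/s
Panel 3-4: Δb = 0.55 m, d̄ = (0.25+0.30)/2 = 0.275, v̄ = (0.37+0.37)/2 = 0.37 → q = 0.55×0.275×0.37 = 0.05596 m³/s
Panel 4-5: Δb = 0.61 m, d̄ = (0.30+0.33)/2 = 0.315, v̄ = (0.37+0.46)/2 = 0.415 → q = 0.61×0.315×0.415 = 0.07974 m³/s
Panel 5-6: Δb = 3.31 m, d̄ = (0.33+0.17)/2 = 0.25, v̄ = (0.46+0.33)/2 = 0.395 → q = 3.31×0.25×0.395 = 0.3269 m³/s
Panel 6-7: Δb = 1.42 m, d̄ = (0.17+0.07)/2 = 0.12, v̄ = (0.33+0.16)/2 = 0.245 → q = 1.42×0.12×0.245 = 0.04175 m³/s
Q = Σ q = 0.5903 m³/s
= 0.5903 × 3600 = 2125 m³/h

2130 m³/h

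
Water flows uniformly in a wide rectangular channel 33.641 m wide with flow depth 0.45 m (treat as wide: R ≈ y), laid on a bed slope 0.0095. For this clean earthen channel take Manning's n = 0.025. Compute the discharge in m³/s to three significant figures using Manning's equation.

A = b·y = 33.641 × 0.45 = 15.14 m²
Wide channel: R ≈ y = 0.45 m
Q = (1/n)·A·R^(2/3)·S^(1/2) = (1/0.025) × 15.14 × 0.4500^(2/3) × 0.0095^(1/2) = 34.66 m³/s

34.7 m³/s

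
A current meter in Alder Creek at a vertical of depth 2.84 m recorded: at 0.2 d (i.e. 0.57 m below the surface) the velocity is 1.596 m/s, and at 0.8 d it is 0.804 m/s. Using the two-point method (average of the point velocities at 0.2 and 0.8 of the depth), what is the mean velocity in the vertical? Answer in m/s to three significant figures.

v̄ = (1.596 + 0.804) / 2 = 1.200 m/s

1.20 m/s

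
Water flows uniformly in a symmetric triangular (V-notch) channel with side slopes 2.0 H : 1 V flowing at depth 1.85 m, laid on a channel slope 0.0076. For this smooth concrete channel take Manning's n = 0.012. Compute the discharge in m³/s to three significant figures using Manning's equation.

A = z·y² = 2.0×1.85² = 6.845 m²
P = 2y√(1+z²) = 2×1.85×√(1+2.0²) = 8.273 m
R = A/P = 6.845/8.273 = 0.8273 m
Q = (1/n)·A·R^(2/3)·S^(1/2) = (1/0.012) × 6.845 × 0.8273^(2/3) × 0.0076^(1/2) = 43.83 m³/s

43.8 m³/s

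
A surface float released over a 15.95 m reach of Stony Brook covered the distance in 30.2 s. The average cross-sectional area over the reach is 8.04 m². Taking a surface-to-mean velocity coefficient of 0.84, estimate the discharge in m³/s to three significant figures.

v_surface = L / t̄ = 15.95 / 30.2 = 0.5281 m/s
v_mean = 0.84 × 0.5281 = 0.4436 m/s
Q = A × v_mean = 8.04 × 0.4436 = 3.567 m³/s

3.57 m³/s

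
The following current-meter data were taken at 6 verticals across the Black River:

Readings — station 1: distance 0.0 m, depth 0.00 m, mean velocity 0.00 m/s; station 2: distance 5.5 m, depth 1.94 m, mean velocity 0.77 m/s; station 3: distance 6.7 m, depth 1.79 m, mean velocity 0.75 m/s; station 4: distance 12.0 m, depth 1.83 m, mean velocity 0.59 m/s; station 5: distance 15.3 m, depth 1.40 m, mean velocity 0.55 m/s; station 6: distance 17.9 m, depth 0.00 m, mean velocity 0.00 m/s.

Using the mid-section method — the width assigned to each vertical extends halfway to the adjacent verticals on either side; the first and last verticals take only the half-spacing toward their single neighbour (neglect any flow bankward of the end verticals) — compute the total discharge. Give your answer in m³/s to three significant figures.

16.3 m³/s

w_2 = (6.7 − 0.0)/2 = 3.35 m; q_2 = 0.77 × 1.94 × 3.35 = 5.004 m³/s
w_3 = (12.0 − 5.5)/2 = 3.25 m; q_3 = 0.75 × 1.79 × 3.25 = 4.363 m³/s
w_4 = (15.3 − 6.7)/2 = 4.3 m; q_4 = 0.59 × 1.83 × 4.3 = 4.643 m³/s
w_5 = (17.9 − 12.0)/2 = 2.95 m; q_5 = 0.55 × 1.40 × 2.95 = 2.272 m³/s
Stations 1, 6 contribute zero (depth or velocity is 0).
Q = Σ qᵢ = 16.28 m³/s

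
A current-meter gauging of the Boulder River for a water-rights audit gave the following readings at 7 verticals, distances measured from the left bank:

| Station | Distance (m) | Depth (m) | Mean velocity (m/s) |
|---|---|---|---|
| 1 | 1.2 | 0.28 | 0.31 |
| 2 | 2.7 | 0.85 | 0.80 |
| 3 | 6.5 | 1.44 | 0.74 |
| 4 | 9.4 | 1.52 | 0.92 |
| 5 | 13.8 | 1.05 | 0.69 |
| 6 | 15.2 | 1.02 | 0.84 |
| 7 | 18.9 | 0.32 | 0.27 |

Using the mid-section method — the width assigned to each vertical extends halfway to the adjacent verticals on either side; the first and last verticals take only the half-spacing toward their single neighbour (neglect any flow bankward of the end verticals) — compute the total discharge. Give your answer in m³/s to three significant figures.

15.0 m³/s

w_1 = (2.7 − 1.2)/2 = 0.75 m; q_1 = 0.31 × 0.28 × 0.75 = 0.06510 m³/s
w_2 = (6.5 − 1.2)/2 = 2.65 m; q_2 = 0.80 × 0.85 × 2.65 = 1.802 m³/s
w_3 = (9.4 − 2.7)/2 = 3.35 m; q_3 = 0.74 × 1.44 × 3.35 = 3.570 m³/s
w_4 = (13.8 − 6.5)/2 = 3.65 m; q_4 = 0.92 × 1.52 × 3.65 = 5.104 m³/s
w_5 = (15.2 − 9.4)/2 = 2.9 m; q_5 = 0.69 × 1.05 × 2.9 = 2.101 m³/s
w_6 = (18.9 − 13.8)/2 = 2.55 m; q_6 = 0.84 × 1.02 × 2.55 = 2.185 m³/s
w_7 = (18.9 − 15.2)/2 = 1.85 m; q_7 = 0.27 × 0.32 × 1.85 = 0.1598 m³/s
Q = Σ qᵢ = 14.99 m³/s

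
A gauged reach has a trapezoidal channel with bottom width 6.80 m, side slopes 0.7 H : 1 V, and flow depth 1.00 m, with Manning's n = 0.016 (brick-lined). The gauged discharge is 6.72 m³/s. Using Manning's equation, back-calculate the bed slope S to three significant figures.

A = (b + z·y)·y = (6.80 + 0.7×1.00)×1.00 = 7.500 m²
P = b + 2y√(1+z²) = 6.80 + 2×1.00×√(1+0.7²) = 9.241 m
R = A/P = 7.500/9.241 = 0.8116 m
S = (Q·n / (1·A·R^(2/3)))² = (6.72×0.016 / (1×7.500×0.8701))² = 0.0002715

0.000271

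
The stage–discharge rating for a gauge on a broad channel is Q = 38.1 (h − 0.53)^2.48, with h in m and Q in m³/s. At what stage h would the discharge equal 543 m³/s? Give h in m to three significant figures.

3.45 m

h − h₀ = (Q/C)^(1/b) = (543/38.1)^(1/2.48) = 2.919 m
h = 0.53 + 2.919 = 3.449 m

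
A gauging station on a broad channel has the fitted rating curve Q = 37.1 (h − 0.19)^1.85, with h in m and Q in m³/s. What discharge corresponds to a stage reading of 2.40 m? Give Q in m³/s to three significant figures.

Q = 37.1 × (2.40 − 0.19)^1.85 = 37.1 × 2.21^1.85 = 160.9 m³/s

161 m³/s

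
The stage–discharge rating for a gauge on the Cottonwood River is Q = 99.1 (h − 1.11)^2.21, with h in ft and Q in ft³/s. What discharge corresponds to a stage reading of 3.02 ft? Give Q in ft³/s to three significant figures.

Q = 99.1 × (3.02 − 1.11)^2.21 = 99.1 × 1.91^2.21 = 414.1 ft³/s

414 ft³/s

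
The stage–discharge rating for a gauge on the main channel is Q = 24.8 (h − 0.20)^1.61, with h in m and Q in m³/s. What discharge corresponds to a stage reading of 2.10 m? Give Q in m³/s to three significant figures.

Q = 24.8 × (2.10 − 0.20)^1.61 = 24.8 × 1.9^1.61 = 69.70 m³/s

69.7 m³/s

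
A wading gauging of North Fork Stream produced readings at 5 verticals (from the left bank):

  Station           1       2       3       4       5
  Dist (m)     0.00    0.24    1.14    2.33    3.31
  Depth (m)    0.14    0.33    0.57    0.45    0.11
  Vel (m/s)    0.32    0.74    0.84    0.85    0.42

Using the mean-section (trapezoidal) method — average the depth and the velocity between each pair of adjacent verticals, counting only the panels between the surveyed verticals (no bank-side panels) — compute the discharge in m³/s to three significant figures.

Panel 1-2: Δb = 0.24 m, d̄ = (0.14+0.33)/2 = 0.235, v̄ = (0.32+0.74)/2 = 0.53 → q = 0.24×0.235×0.53 = 0.02989 m³/s
Panel 2-3: Δb = 0.9 m, d̄ = (0.33+0.57)/2 = 0.45, v̄ = (0.74+0.84)/2 = 0.79 → q = 0.9×0.45×0.79 = 0.3200 m³/s
Panel 3-4: Δb = 1.19 m, d̄ = (0.57+0.45)/2 = 0.51, v̄ = (0.84+0.85)/2 = 0.845 → q = 1.19×0.51×0.845 = 0.5128 m³/s
Panel 4-5: Δb = 0.98 m, d̄ = (0.45+0.11)/2 = 0.28, v̄ = (0.85+0.42)/2 = 0.635 → q = 0.98×0.28×0.635 = 0.1742 m³/s
Q = Σ q = 1.037 m³/s

1.04 m³/s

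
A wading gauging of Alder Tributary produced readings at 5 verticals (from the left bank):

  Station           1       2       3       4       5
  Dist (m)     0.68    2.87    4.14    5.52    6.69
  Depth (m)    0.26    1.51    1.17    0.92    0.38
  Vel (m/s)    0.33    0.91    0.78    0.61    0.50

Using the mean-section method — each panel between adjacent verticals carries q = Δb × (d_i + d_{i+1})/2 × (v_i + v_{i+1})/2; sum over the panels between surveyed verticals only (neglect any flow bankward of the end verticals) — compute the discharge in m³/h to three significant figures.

14600 m³/h

Panel 1-2: Δb = 2.19 m, d̄ = (0.26+1.51)/2 = 0.885, v̄ = (0.33+0.91)/2 = 0.62 → q = 2.19×0.885×0.62 = 1.202 m³/s
Panel 2-3: Δb = 1.27 m, d̄ = (1.51+1.17)/2 = 1.34, v̄ = (0.91+0.78)/2 = 0.845 → q = 1.27×1.34×0.845 = 1.438 m³/s
Panel 3-4: Δb = 1.38 m, d̄ = (1.17+0.92)/2 = 1.045, v̄ = (0.78+0.61)/2 = 0.695 → q = 1.38×1.045×0.695 = 1.002 m³/s
Panel 4-5: Δb = 1.17 m, d̄ = (0.92+0.38)/2 = 0.65, v̄ = (0.61+0.50)/2 = 0.555 → q = 1.17×0.65×0.555 = 0.4221 m³/s
Q = Σ q = 4.064 m³/s
= 4.064 × 3600 = 14630 m³/h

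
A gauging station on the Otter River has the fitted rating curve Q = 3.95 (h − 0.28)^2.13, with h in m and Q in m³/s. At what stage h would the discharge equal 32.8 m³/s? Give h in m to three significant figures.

h − h₀ = (Q/C)^(1/b) = (32.8/3.95)^(1/2.13) = 2.701 m
h = 0.28 + 2.701 = 2.981 m

2.98 m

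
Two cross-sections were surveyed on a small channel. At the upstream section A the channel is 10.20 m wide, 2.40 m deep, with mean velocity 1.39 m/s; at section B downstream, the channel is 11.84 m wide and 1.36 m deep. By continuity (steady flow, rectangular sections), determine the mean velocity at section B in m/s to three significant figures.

2.11 m/s

Q = A₁V₁ = (10.20×2.40) × 1.39 = 34.03 m³/s
A₂ = 11.84 × 1.36 = 16.10 m²
V₂ = Q/A₂ = 34.03/16.10 = 2.113 m/s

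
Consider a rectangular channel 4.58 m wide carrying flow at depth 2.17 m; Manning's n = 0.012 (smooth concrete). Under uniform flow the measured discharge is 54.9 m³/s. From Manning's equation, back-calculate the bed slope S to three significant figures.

0.00380

A = b·y = 4.58 × 2.17 = 9.939 m²
P = b + 2y = 4.58 + 2×2.17 = 8.920 m
R = A/P = 9.939/8.920 = 1.114 m
S = (Q·n / (1·A·R^(2/3)))² = (54.9×0.012 / (1×9.939×1.075))² = 0.003804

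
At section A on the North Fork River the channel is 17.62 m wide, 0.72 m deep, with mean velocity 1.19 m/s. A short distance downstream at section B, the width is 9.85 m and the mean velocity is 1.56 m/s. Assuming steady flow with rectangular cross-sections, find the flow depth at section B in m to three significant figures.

0.982 m

Q = A₁V₁ = (17.62×0.72) × 1.19 = 15.10 m³/s
d₂ = Q/(b₂ V₂) = 15.10/(9.85×1.56) = 0.9825 m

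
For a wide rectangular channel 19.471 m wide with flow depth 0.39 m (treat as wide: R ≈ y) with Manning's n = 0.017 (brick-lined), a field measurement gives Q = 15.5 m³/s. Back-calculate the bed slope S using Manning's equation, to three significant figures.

0.00423

A = b·y = 19.471 × 0.39 = 7.594 m²
Wide channel: R ≈ y = 0.39 m
S = (Q·n / (1·A·R^(2/3)))² = (15.5×0.017 / (1×7.594×0.5338))² = 0.004226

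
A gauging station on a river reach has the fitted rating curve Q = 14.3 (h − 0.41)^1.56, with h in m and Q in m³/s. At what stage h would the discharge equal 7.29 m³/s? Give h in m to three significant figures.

h − h₀ = (Q/C)^(1/b) = (7.29/14.3)^(1/1.56) = 0.6493 m
h = 0.41 + 0.6493 = 1.059 m

1.06 m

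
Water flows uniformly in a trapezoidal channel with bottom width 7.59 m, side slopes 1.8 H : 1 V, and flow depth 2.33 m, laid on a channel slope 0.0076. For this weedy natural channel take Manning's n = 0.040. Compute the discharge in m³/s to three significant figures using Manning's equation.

A = (b + z·y)·y = (7.59 + 1.8×2.33)×2.33 = 27.46 m²
P = b + 2y√(1+z²) = 7.59 + 2×2.33×√(1+1.8²) = 17.19 m
R = A/P = 27.46/17.19 = 1.598 m
Q = (1/n)·A·R^(2/3)·S^(1/2) = (1/0.040) × 27.46 × 1.598^(2/3) × 0.0076^(1/2) = 81.78 m³/s

81.8 m³/s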